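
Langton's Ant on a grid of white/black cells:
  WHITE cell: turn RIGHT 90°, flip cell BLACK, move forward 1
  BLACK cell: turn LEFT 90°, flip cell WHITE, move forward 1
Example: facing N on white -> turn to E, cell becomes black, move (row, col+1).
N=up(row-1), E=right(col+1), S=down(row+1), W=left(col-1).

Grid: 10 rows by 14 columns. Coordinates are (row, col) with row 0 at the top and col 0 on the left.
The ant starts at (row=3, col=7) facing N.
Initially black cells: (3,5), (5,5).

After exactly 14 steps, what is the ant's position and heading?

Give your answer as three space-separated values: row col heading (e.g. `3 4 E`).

Answer: 2 4 N

Derivation:
Step 1: on WHITE (3,7): turn R to E, flip to black, move to (3,8). |black|=3
Step 2: on WHITE (3,8): turn R to S, flip to black, move to (4,8). |black|=4
Step 3: on WHITE (4,8): turn R to W, flip to black, move to (4,7). |black|=5
Step 4: on WHITE (4,7): turn R to N, flip to black, move to (3,7). |black|=6
Step 5: on BLACK (3,7): turn L to W, flip to white, move to (3,6). |black|=5
Step 6: on WHITE (3,6): turn R to N, flip to black, move to (2,6). |black|=6
Step 7: on WHITE (2,6): turn R to E, flip to black, move to (2,7). |black|=7
Step 8: on WHITE (2,7): turn R to S, flip to black, move to (3,7). |black|=8
Step 9: on WHITE (3,7): turn R to W, flip to black, move to (3,6). |black|=9
Step 10: on BLACK (3,6): turn L to S, flip to white, move to (4,6). |black|=8
Step 11: on WHITE (4,6): turn R to W, flip to black, move to (4,5). |black|=9
Step 12: on WHITE (4,5): turn R to N, flip to black, move to (3,5). |black|=10
Step 13: on BLACK (3,5): turn L to W, flip to white, move to (3,4). |black|=9
Step 14: on WHITE (3,4): turn R to N, flip to black, move to (2,4). |black|=10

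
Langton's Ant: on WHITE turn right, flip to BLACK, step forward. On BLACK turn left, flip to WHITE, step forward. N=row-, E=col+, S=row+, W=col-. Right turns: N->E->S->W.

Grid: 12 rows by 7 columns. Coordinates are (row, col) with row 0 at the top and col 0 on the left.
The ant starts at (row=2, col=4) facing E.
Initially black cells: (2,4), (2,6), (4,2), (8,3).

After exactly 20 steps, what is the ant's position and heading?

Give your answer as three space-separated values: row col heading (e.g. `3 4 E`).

Answer: 2 2 W

Derivation:
Step 1: on BLACK (2,4): turn L to N, flip to white, move to (1,4). |black|=3
Step 2: on WHITE (1,4): turn R to E, flip to black, move to (1,5). |black|=4
Step 3: on WHITE (1,5): turn R to S, flip to black, move to (2,5). |black|=5
Step 4: on WHITE (2,5): turn R to W, flip to black, move to (2,4). |black|=6
Step 5: on WHITE (2,4): turn R to N, flip to black, move to (1,4). |black|=7
Step 6: on BLACK (1,4): turn L to W, flip to white, move to (1,3). |black|=6
Step 7: on WHITE (1,3): turn R to N, flip to black, move to (0,3). |black|=7
Step 8: on WHITE (0,3): turn R to E, flip to black, move to (0,4). |black|=8
Step 9: on WHITE (0,4): turn R to S, flip to black, move to (1,4). |black|=9
Step 10: on WHITE (1,4): turn R to W, flip to black, move to (1,3). |black|=10
Step 11: on BLACK (1,3): turn L to S, flip to white, move to (2,3). |black|=9
Step 12: on WHITE (2,3): turn R to W, flip to black, move to (2,2). |black|=10
Step 13: on WHITE (2,2): turn R to N, flip to black, move to (1,2). |black|=11
Step 14: on WHITE (1,2): turn R to E, flip to black, move to (1,3). |black|=12
Step 15: on WHITE (1,3): turn R to S, flip to black, move to (2,3). |black|=13
Step 16: on BLACK (2,3): turn L to E, flip to white, move to (2,4). |black|=12
Step 17: on BLACK (2,4): turn L to N, flip to white, move to (1,4). |black|=11
Step 18: on BLACK (1,4): turn L to W, flip to white, move to (1,3). |black|=10
Step 19: on BLACK (1,3): turn L to S, flip to white, move to (2,3). |black|=9
Step 20: on WHITE (2,3): turn R to W, flip to black, move to (2,2). |black|=10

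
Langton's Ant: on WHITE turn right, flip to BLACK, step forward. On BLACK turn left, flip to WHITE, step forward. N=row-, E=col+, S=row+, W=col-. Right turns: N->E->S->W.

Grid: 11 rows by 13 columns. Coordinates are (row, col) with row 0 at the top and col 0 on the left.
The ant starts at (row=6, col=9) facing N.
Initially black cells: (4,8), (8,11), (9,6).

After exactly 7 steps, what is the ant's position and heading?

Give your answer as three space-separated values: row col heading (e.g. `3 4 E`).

Answer: 5 9 E

Derivation:
Step 1: on WHITE (6,9): turn R to E, flip to black, move to (6,10). |black|=4
Step 2: on WHITE (6,10): turn R to S, flip to black, move to (7,10). |black|=5
Step 3: on WHITE (7,10): turn R to W, flip to black, move to (7,9). |black|=6
Step 4: on WHITE (7,9): turn R to N, flip to black, move to (6,9). |black|=7
Step 5: on BLACK (6,9): turn L to W, flip to white, move to (6,8). |black|=6
Step 6: on WHITE (6,8): turn R to N, flip to black, move to (5,8). |black|=7
Step 7: on WHITE (5,8): turn R to E, flip to black, move to (5,9). |black|=8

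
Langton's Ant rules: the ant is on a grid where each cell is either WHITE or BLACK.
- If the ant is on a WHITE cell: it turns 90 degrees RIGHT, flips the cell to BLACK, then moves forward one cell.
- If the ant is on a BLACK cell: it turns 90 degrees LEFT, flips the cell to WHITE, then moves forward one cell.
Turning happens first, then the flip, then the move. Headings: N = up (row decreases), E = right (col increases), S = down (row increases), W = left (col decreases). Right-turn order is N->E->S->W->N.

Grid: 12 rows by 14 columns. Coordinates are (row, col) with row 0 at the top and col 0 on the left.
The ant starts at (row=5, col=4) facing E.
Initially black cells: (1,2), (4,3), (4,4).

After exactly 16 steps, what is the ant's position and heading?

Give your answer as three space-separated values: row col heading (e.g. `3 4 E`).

Step 1: on WHITE (5,4): turn R to S, flip to black, move to (6,4). |black|=4
Step 2: on WHITE (6,4): turn R to W, flip to black, move to (6,3). |black|=5
Step 3: on WHITE (6,3): turn R to N, flip to black, move to (5,3). |black|=6
Step 4: on WHITE (5,3): turn R to E, flip to black, move to (5,4). |black|=7
Step 5: on BLACK (5,4): turn L to N, flip to white, move to (4,4). |black|=6
Step 6: on BLACK (4,4): turn L to W, flip to white, move to (4,3). |black|=5
Step 7: on BLACK (4,3): turn L to S, flip to white, move to (5,3). |black|=4
Step 8: on BLACK (5,3): turn L to E, flip to white, move to (5,4). |black|=3
Step 9: on WHITE (5,4): turn R to S, flip to black, move to (6,4). |black|=4
Step 10: on BLACK (6,4): turn L to E, flip to white, move to (6,5). |black|=3
Step 11: on WHITE (6,5): turn R to S, flip to black, move to (7,5). |black|=4
Step 12: on WHITE (7,5): turn R to W, flip to black, move to (7,4). |black|=5
Step 13: on WHITE (7,4): turn R to N, flip to black, move to (6,4). |black|=6
Step 14: on WHITE (6,4): turn R to E, flip to black, move to (6,5). |black|=7
Step 15: on BLACK (6,5): turn L to N, flip to white, move to (5,5). |black|=6
Step 16: on WHITE (5,5): turn R to E, flip to black, move to (5,6). |black|=7

Answer: 5 6 E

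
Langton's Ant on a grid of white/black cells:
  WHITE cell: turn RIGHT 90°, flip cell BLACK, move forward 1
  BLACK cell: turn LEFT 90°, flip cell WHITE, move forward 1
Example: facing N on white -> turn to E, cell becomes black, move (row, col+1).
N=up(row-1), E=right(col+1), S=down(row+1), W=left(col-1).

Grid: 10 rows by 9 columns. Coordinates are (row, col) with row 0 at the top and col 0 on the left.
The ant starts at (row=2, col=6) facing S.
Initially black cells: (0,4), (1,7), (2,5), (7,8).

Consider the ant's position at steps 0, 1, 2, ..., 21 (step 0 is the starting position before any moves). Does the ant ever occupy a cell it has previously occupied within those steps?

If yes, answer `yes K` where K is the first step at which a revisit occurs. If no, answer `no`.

Answer: yes 5

Derivation:
Step 1: on WHITE (2,6): turn R to W, flip to black, move to (2,5). |black|=5 — new cell
Step 2: on BLACK (2,5): turn L to S, flip to white, move to (3,5). |black|=4 — new cell
Step 3: on WHITE (3,5): turn R to W, flip to black, move to (3,4). |black|=5 — new cell
Step 4: on WHITE (3,4): turn R to N, flip to black, move to (2,4). |black|=6 — new cell
Step 5: on WHITE (2,4): turn R to E, flip to black, move to (2,5). |black|=7 — REVISIT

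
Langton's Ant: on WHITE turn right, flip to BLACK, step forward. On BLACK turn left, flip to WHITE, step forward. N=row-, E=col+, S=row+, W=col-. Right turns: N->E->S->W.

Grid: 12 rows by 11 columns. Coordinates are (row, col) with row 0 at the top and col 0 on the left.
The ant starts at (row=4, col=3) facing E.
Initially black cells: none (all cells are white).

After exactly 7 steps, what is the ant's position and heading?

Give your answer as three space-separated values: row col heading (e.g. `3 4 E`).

Answer: 4 4 S

Derivation:
Step 1: on WHITE (4,3): turn R to S, flip to black, move to (5,3). |black|=1
Step 2: on WHITE (5,3): turn R to W, flip to black, move to (5,2). |black|=2
Step 3: on WHITE (5,2): turn R to N, flip to black, move to (4,2). |black|=3
Step 4: on WHITE (4,2): turn R to E, flip to black, move to (4,3). |black|=4
Step 5: on BLACK (4,3): turn L to N, flip to white, move to (3,3). |black|=3
Step 6: on WHITE (3,3): turn R to E, flip to black, move to (3,4). |black|=4
Step 7: on WHITE (3,4): turn R to S, flip to black, move to (4,4). |black|=5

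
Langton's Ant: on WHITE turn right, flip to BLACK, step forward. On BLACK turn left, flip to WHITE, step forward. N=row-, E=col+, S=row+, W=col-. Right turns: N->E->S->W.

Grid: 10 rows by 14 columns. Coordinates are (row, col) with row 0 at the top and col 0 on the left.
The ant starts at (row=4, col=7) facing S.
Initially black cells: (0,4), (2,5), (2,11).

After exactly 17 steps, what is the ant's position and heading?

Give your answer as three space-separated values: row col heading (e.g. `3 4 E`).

Step 1: on WHITE (4,7): turn R to W, flip to black, move to (4,6). |black|=4
Step 2: on WHITE (4,6): turn R to N, flip to black, move to (3,6). |black|=5
Step 3: on WHITE (3,6): turn R to E, flip to black, move to (3,7). |black|=6
Step 4: on WHITE (3,7): turn R to S, flip to black, move to (4,7). |black|=7
Step 5: on BLACK (4,7): turn L to E, flip to white, move to (4,8). |black|=6
Step 6: on WHITE (4,8): turn R to S, flip to black, move to (5,8). |black|=7
Step 7: on WHITE (5,8): turn R to W, flip to black, move to (5,7). |black|=8
Step 8: on WHITE (5,7): turn R to N, flip to black, move to (4,7). |black|=9
Step 9: on WHITE (4,7): turn R to E, flip to black, move to (4,8). |black|=10
Step 10: on BLACK (4,8): turn L to N, flip to white, move to (3,8). |black|=9
Step 11: on WHITE (3,8): turn R to E, flip to black, move to (3,9). |black|=10
Step 12: on WHITE (3,9): turn R to S, flip to black, move to (4,9). |black|=11
Step 13: on WHITE (4,9): turn R to W, flip to black, move to (4,8). |black|=12
Step 14: on WHITE (4,8): turn R to N, flip to black, move to (3,8). |black|=13
Step 15: on BLACK (3,8): turn L to W, flip to white, move to (3,7). |black|=12
Step 16: on BLACK (3,7): turn L to S, flip to white, move to (4,7). |black|=11
Step 17: on BLACK (4,7): turn L to E, flip to white, move to (4,8). |black|=10

Answer: 4 8 E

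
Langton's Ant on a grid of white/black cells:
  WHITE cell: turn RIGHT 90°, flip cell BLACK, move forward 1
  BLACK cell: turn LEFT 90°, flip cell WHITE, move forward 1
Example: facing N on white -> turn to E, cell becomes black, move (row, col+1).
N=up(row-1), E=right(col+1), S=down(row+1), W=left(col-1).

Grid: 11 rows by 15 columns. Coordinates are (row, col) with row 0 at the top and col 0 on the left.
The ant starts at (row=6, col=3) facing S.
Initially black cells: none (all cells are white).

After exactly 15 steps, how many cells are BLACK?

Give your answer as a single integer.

Step 1: on WHITE (6,3): turn R to W, flip to black, move to (6,2). |black|=1
Step 2: on WHITE (6,2): turn R to N, flip to black, move to (5,2). |black|=2
Step 3: on WHITE (5,2): turn R to E, flip to black, move to (5,3). |black|=3
Step 4: on WHITE (5,3): turn R to S, flip to black, move to (6,3). |black|=4
Step 5: on BLACK (6,3): turn L to E, flip to white, move to (6,4). |black|=3
Step 6: on WHITE (6,4): turn R to S, flip to black, move to (7,4). |black|=4
Step 7: on WHITE (7,4): turn R to W, flip to black, move to (7,3). |black|=5
Step 8: on WHITE (7,3): turn R to N, flip to black, move to (6,3). |black|=6
Step 9: on WHITE (6,3): turn R to E, flip to black, move to (6,4). |black|=7
Step 10: on BLACK (6,4): turn L to N, flip to white, move to (5,4). |black|=6
Step 11: on WHITE (5,4): turn R to E, flip to black, move to (5,5). |black|=7
Step 12: on WHITE (5,5): turn R to S, flip to black, move to (6,5). |black|=8
Step 13: on WHITE (6,5): turn R to W, flip to black, move to (6,4). |black|=9
Step 14: on WHITE (6,4): turn R to N, flip to black, move to (5,4). |black|=10
Step 15: on BLACK (5,4): turn L to W, flip to white, move to (5,3). |black|=9

Answer: 9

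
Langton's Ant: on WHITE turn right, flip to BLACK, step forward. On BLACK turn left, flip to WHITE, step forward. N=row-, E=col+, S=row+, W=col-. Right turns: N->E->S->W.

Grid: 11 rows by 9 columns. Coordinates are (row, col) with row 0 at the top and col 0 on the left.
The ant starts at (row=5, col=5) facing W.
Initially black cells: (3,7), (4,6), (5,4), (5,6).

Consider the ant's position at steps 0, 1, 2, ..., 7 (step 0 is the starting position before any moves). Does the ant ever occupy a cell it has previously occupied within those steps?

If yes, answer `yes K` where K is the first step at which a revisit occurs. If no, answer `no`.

Step 1: on WHITE (5,5): turn R to N, flip to black, move to (4,5). |black|=5 — new cell
Step 2: on WHITE (4,5): turn R to E, flip to black, move to (4,6). |black|=6 — new cell
Step 3: on BLACK (4,6): turn L to N, flip to white, move to (3,6). |black|=5 — new cell
Step 4: on WHITE (3,6): turn R to E, flip to black, move to (3,7). |black|=6 — new cell
Step 5: on BLACK (3,7): turn L to N, flip to white, move to (2,7). |black|=5 — new cell
Step 6: on WHITE (2,7): turn R to E, flip to black, move to (2,8). |black|=6 — new cell
Step 7: on WHITE (2,8): turn R to S, flip to black, move to (3,8). |black|=7 — new cell
No revisit within 7 steps.

Answer: no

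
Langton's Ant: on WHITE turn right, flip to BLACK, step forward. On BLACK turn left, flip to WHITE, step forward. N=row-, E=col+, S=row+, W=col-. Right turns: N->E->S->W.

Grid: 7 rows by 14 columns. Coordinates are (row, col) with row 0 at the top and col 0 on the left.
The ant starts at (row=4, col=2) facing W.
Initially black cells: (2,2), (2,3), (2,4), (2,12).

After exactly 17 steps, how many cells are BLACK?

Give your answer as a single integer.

Step 1: on WHITE (4,2): turn R to N, flip to black, move to (3,2). |black|=5
Step 2: on WHITE (3,2): turn R to E, flip to black, move to (3,3). |black|=6
Step 3: on WHITE (3,3): turn R to S, flip to black, move to (4,3). |black|=7
Step 4: on WHITE (4,3): turn R to W, flip to black, move to (4,2). |black|=8
Step 5: on BLACK (4,2): turn L to S, flip to white, move to (5,2). |black|=7
Step 6: on WHITE (5,2): turn R to W, flip to black, move to (5,1). |black|=8
Step 7: on WHITE (5,1): turn R to N, flip to black, move to (4,1). |black|=9
Step 8: on WHITE (4,1): turn R to E, flip to black, move to (4,2). |black|=10
Step 9: on WHITE (4,2): turn R to S, flip to black, move to (5,2). |black|=11
Step 10: on BLACK (5,2): turn L to E, flip to white, move to (5,3). |black|=10
Step 11: on WHITE (5,3): turn R to S, flip to black, move to (6,3). |black|=11
Step 12: on WHITE (6,3): turn R to W, flip to black, move to (6,2). |black|=12
Step 13: on WHITE (6,2): turn R to N, flip to black, move to (5,2). |black|=13
Step 14: on WHITE (5,2): turn R to E, flip to black, move to (5,3). |black|=14
Step 15: on BLACK (5,3): turn L to N, flip to white, move to (4,3). |black|=13
Step 16: on BLACK (4,3): turn L to W, flip to white, move to (4,2). |black|=12
Step 17: on BLACK (4,2): turn L to S, flip to white, move to (5,2). |black|=11

Answer: 11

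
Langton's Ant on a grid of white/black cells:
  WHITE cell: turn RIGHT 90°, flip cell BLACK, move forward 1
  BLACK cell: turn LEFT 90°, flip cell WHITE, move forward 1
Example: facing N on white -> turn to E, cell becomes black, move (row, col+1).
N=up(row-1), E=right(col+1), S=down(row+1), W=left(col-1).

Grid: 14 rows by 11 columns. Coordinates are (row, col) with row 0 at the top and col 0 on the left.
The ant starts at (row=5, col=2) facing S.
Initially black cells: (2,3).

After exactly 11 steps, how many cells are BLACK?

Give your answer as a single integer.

Step 1: on WHITE (5,2): turn R to W, flip to black, move to (5,1). |black|=2
Step 2: on WHITE (5,1): turn R to N, flip to black, move to (4,1). |black|=3
Step 3: on WHITE (4,1): turn R to E, flip to black, move to (4,2). |black|=4
Step 4: on WHITE (4,2): turn R to S, flip to black, move to (5,2). |black|=5
Step 5: on BLACK (5,2): turn L to E, flip to white, move to (5,3). |black|=4
Step 6: on WHITE (5,3): turn R to S, flip to black, move to (6,3). |black|=5
Step 7: on WHITE (6,3): turn R to W, flip to black, move to (6,2). |black|=6
Step 8: on WHITE (6,2): turn R to N, flip to black, move to (5,2). |black|=7
Step 9: on WHITE (5,2): turn R to E, flip to black, move to (5,3). |black|=8
Step 10: on BLACK (5,3): turn L to N, flip to white, move to (4,3). |black|=7
Step 11: on WHITE (4,3): turn R to E, flip to black, move to (4,4). |black|=8

Answer: 8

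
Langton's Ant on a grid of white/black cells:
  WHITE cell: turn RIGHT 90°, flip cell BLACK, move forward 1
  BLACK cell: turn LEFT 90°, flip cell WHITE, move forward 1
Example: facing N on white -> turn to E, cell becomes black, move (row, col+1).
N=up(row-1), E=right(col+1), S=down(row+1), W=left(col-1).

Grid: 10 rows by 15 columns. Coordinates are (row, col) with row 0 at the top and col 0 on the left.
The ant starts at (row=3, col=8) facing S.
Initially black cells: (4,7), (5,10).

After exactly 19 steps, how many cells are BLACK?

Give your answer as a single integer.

Step 1: on WHITE (3,8): turn R to W, flip to black, move to (3,7). |black|=3
Step 2: on WHITE (3,7): turn R to N, flip to black, move to (2,7). |black|=4
Step 3: on WHITE (2,7): turn R to E, flip to black, move to (2,8). |black|=5
Step 4: on WHITE (2,8): turn R to S, flip to black, move to (3,8). |black|=6
Step 5: on BLACK (3,8): turn L to E, flip to white, move to (3,9). |black|=5
Step 6: on WHITE (3,9): turn R to S, flip to black, move to (4,9). |black|=6
Step 7: on WHITE (4,9): turn R to W, flip to black, move to (4,8). |black|=7
Step 8: on WHITE (4,8): turn R to N, flip to black, move to (3,8). |black|=8
Step 9: on WHITE (3,8): turn R to E, flip to black, move to (3,9). |black|=9
Step 10: on BLACK (3,9): turn L to N, flip to white, move to (2,9). |black|=8
Step 11: on WHITE (2,9): turn R to E, flip to black, move to (2,10). |black|=9
Step 12: on WHITE (2,10): turn R to S, flip to black, move to (3,10). |black|=10
Step 13: on WHITE (3,10): turn R to W, flip to black, move to (3,9). |black|=11
Step 14: on WHITE (3,9): turn R to N, flip to black, move to (2,9). |black|=12
Step 15: on BLACK (2,9): turn L to W, flip to white, move to (2,8). |black|=11
Step 16: on BLACK (2,8): turn L to S, flip to white, move to (3,8). |black|=10
Step 17: on BLACK (3,8): turn L to E, flip to white, move to (3,9). |black|=9
Step 18: on BLACK (3,9): turn L to N, flip to white, move to (2,9). |black|=8
Step 19: on WHITE (2,9): turn R to E, flip to black, move to (2,10). |black|=9

Answer: 9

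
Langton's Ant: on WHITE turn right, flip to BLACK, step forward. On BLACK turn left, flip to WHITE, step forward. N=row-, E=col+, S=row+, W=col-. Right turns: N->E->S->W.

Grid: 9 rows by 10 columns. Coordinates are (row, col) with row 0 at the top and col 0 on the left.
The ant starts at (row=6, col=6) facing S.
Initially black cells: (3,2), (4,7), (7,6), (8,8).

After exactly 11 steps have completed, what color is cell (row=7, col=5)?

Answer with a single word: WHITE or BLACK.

Step 1: on WHITE (6,6): turn R to W, flip to black, move to (6,5). |black|=5
Step 2: on WHITE (6,5): turn R to N, flip to black, move to (5,5). |black|=6
Step 3: on WHITE (5,5): turn R to E, flip to black, move to (5,6). |black|=7
Step 4: on WHITE (5,6): turn R to S, flip to black, move to (6,6). |black|=8
Step 5: on BLACK (6,6): turn L to E, flip to white, move to (6,7). |black|=7
Step 6: on WHITE (6,7): turn R to S, flip to black, move to (7,7). |black|=8
Step 7: on WHITE (7,7): turn R to W, flip to black, move to (7,6). |black|=9
Step 8: on BLACK (7,6): turn L to S, flip to white, move to (8,6). |black|=8
Step 9: on WHITE (8,6): turn R to W, flip to black, move to (8,5). |black|=9
Step 10: on WHITE (8,5): turn R to N, flip to black, move to (7,5). |black|=10
Step 11: on WHITE (7,5): turn R to E, flip to black, move to (7,6). |black|=11

Answer: BLACK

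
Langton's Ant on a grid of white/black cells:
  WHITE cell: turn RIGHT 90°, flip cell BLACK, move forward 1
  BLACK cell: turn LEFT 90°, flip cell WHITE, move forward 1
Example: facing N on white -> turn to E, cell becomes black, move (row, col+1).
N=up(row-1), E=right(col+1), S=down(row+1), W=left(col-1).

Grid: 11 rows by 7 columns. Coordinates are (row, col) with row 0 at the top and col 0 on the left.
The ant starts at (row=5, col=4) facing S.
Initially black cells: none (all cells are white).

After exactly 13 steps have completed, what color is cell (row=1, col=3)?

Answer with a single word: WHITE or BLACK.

Answer: WHITE

Derivation:
Step 1: on WHITE (5,4): turn R to W, flip to black, move to (5,3). |black|=1
Step 2: on WHITE (5,3): turn R to N, flip to black, move to (4,3). |black|=2
Step 3: on WHITE (4,3): turn R to E, flip to black, move to (4,4). |black|=3
Step 4: on WHITE (4,4): turn R to S, flip to black, move to (5,4). |black|=4
Step 5: on BLACK (5,4): turn L to E, flip to white, move to (5,5). |black|=3
Step 6: on WHITE (5,5): turn R to S, flip to black, move to (6,5). |black|=4
Step 7: on WHITE (6,5): turn R to W, flip to black, move to (6,4). |black|=5
Step 8: on WHITE (6,4): turn R to N, flip to black, move to (5,4). |black|=6
Step 9: on WHITE (5,4): turn R to E, flip to black, move to (5,5). |black|=7
Step 10: on BLACK (5,5): turn L to N, flip to white, move to (4,5). |black|=6
Step 11: on WHITE (4,5): turn R to E, flip to black, move to (4,6). |black|=7
Step 12: on WHITE (4,6): turn R to S, flip to black, move to (5,6). |black|=8
Step 13: on WHITE (5,6): turn R to W, flip to black, move to (5,5). |black|=9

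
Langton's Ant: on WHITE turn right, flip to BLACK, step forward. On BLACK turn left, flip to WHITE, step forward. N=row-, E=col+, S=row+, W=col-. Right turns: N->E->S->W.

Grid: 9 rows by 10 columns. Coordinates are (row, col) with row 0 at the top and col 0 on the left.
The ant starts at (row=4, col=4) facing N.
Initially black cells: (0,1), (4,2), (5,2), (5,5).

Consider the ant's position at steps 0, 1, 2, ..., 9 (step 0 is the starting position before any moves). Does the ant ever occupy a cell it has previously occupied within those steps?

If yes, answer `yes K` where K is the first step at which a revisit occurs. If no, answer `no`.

Answer: yes 6

Derivation:
Step 1: on WHITE (4,4): turn R to E, flip to black, move to (4,5). |black|=5 — new cell
Step 2: on WHITE (4,5): turn R to S, flip to black, move to (5,5). |black|=6 — new cell
Step 3: on BLACK (5,5): turn L to E, flip to white, move to (5,6). |black|=5 — new cell
Step 4: on WHITE (5,6): turn R to S, flip to black, move to (6,6). |black|=6 — new cell
Step 5: on WHITE (6,6): turn R to W, flip to black, move to (6,5). |black|=7 — new cell
Step 6: on WHITE (6,5): turn R to N, flip to black, move to (5,5). |black|=8 — REVISIT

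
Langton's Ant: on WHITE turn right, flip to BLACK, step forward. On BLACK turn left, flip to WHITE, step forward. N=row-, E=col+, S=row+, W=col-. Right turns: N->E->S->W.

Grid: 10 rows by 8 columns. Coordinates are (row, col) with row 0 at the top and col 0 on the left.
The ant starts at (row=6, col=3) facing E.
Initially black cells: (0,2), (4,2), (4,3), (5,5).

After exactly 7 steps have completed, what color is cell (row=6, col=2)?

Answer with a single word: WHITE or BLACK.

Answer: BLACK

Derivation:
Step 1: on WHITE (6,3): turn R to S, flip to black, move to (7,3). |black|=5
Step 2: on WHITE (7,3): turn R to W, flip to black, move to (7,2). |black|=6
Step 3: on WHITE (7,2): turn R to N, flip to black, move to (6,2). |black|=7
Step 4: on WHITE (6,2): turn R to E, flip to black, move to (6,3). |black|=8
Step 5: on BLACK (6,3): turn L to N, flip to white, move to (5,3). |black|=7
Step 6: on WHITE (5,3): turn R to E, flip to black, move to (5,4). |black|=8
Step 7: on WHITE (5,4): turn R to S, flip to black, move to (6,4). |black|=9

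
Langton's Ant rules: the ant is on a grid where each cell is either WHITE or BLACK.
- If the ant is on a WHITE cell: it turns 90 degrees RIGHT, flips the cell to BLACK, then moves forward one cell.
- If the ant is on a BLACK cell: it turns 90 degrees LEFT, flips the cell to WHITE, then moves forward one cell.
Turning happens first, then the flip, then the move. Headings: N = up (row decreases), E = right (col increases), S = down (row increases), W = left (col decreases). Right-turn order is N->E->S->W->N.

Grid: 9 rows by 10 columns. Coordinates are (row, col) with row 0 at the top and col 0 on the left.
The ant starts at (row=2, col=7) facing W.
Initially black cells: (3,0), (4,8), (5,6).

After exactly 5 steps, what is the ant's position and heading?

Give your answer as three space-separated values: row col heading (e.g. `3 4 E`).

Step 1: on WHITE (2,7): turn R to N, flip to black, move to (1,7). |black|=4
Step 2: on WHITE (1,7): turn R to E, flip to black, move to (1,8). |black|=5
Step 3: on WHITE (1,8): turn R to S, flip to black, move to (2,8). |black|=6
Step 4: on WHITE (2,8): turn R to W, flip to black, move to (2,7). |black|=7
Step 5: on BLACK (2,7): turn L to S, flip to white, move to (3,7). |black|=6

Answer: 3 7 S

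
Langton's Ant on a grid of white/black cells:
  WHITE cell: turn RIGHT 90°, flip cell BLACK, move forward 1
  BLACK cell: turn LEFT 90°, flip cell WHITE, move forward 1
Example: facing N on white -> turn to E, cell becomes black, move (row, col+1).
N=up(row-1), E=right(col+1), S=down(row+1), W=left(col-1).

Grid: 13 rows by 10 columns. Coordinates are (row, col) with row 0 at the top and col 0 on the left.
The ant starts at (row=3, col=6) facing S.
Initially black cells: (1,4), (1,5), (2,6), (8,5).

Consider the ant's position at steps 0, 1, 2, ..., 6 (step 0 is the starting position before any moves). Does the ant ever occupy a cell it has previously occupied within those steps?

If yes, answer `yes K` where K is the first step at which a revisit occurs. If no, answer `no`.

Answer: no

Derivation:
Step 1: on WHITE (3,6): turn R to W, flip to black, move to (3,5). |black|=5 — new cell
Step 2: on WHITE (3,5): turn R to N, flip to black, move to (2,5). |black|=6 — new cell
Step 3: on WHITE (2,5): turn R to E, flip to black, move to (2,6). |black|=7 — new cell
Step 4: on BLACK (2,6): turn L to N, flip to white, move to (1,6). |black|=6 — new cell
Step 5: on WHITE (1,6): turn R to E, flip to black, move to (1,7). |black|=7 — new cell
Step 6: on WHITE (1,7): turn R to S, flip to black, move to (2,7). |black|=8 — new cell
No revisit within 6 steps.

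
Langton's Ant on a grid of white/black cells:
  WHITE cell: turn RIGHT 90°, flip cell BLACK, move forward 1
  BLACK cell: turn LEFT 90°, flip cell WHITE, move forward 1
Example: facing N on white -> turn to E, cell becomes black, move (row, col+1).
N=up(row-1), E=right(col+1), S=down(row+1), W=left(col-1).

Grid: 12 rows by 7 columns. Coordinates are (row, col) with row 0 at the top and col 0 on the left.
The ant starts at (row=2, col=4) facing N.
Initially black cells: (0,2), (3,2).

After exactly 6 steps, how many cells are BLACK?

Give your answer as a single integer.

Answer: 6

Derivation:
Step 1: on WHITE (2,4): turn R to E, flip to black, move to (2,5). |black|=3
Step 2: on WHITE (2,5): turn R to S, flip to black, move to (3,5). |black|=4
Step 3: on WHITE (3,5): turn R to W, flip to black, move to (3,4). |black|=5
Step 4: on WHITE (3,4): turn R to N, flip to black, move to (2,4). |black|=6
Step 5: on BLACK (2,4): turn L to W, flip to white, move to (2,3). |black|=5
Step 6: on WHITE (2,3): turn R to N, flip to black, move to (1,3). |black|=6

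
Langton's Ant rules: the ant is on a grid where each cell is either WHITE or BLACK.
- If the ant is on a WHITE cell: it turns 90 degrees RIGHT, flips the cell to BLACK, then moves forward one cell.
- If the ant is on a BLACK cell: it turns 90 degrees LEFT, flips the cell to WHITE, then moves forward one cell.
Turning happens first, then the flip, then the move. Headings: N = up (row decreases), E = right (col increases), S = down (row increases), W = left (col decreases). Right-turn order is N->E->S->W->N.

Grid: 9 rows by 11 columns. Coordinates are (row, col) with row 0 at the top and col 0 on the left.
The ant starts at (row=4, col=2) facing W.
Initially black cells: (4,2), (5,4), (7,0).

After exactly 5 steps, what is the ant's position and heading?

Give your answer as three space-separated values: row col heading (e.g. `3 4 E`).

Step 1: on BLACK (4,2): turn L to S, flip to white, move to (5,2). |black|=2
Step 2: on WHITE (5,2): turn R to W, flip to black, move to (5,1). |black|=3
Step 3: on WHITE (5,1): turn R to N, flip to black, move to (4,1). |black|=4
Step 4: on WHITE (4,1): turn R to E, flip to black, move to (4,2). |black|=5
Step 5: on WHITE (4,2): turn R to S, flip to black, move to (5,2). |black|=6

Answer: 5 2 S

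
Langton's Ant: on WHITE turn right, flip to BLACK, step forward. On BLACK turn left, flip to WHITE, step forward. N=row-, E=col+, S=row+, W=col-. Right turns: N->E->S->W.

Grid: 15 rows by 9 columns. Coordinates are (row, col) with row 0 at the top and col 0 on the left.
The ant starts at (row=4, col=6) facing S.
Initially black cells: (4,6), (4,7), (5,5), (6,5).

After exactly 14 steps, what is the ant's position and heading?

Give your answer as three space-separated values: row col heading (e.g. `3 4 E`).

Answer: 3 5 N

Derivation:
Step 1: on BLACK (4,6): turn L to E, flip to white, move to (4,7). |black|=3
Step 2: on BLACK (4,7): turn L to N, flip to white, move to (3,7). |black|=2
Step 3: on WHITE (3,7): turn R to E, flip to black, move to (3,8). |black|=3
Step 4: on WHITE (3,8): turn R to S, flip to black, move to (4,8). |black|=4
Step 5: on WHITE (4,8): turn R to W, flip to black, move to (4,7). |black|=5
Step 6: on WHITE (4,7): turn R to N, flip to black, move to (3,7). |black|=6
Step 7: on BLACK (3,7): turn L to W, flip to white, move to (3,6). |black|=5
Step 8: on WHITE (3,6): turn R to N, flip to black, move to (2,6). |black|=6
Step 9: on WHITE (2,6): turn R to E, flip to black, move to (2,7). |black|=7
Step 10: on WHITE (2,7): turn R to S, flip to black, move to (3,7). |black|=8
Step 11: on WHITE (3,7): turn R to W, flip to black, move to (3,6). |black|=9
Step 12: on BLACK (3,6): turn L to S, flip to white, move to (4,6). |black|=8
Step 13: on WHITE (4,6): turn R to W, flip to black, move to (4,5). |black|=9
Step 14: on WHITE (4,5): turn R to N, flip to black, move to (3,5). |black|=10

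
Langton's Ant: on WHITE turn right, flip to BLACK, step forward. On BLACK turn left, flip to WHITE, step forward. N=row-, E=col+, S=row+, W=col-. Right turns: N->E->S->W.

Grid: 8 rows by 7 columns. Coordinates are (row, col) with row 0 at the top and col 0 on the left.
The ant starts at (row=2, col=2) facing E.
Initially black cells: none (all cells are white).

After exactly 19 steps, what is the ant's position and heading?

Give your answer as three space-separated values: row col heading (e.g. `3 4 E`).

Step 1: on WHITE (2,2): turn R to S, flip to black, move to (3,2). |black|=1
Step 2: on WHITE (3,2): turn R to W, flip to black, move to (3,1). |black|=2
Step 3: on WHITE (3,1): turn R to N, flip to black, move to (2,1). |black|=3
Step 4: on WHITE (2,1): turn R to E, flip to black, move to (2,2). |black|=4
Step 5: on BLACK (2,2): turn L to N, flip to white, move to (1,2). |black|=3
Step 6: on WHITE (1,2): turn R to E, flip to black, move to (1,3). |black|=4
Step 7: on WHITE (1,3): turn R to S, flip to black, move to (2,3). |black|=5
Step 8: on WHITE (2,3): turn R to W, flip to black, move to (2,2). |black|=6
Step 9: on WHITE (2,2): turn R to N, flip to black, move to (1,2). |black|=7
Step 10: on BLACK (1,2): turn L to W, flip to white, move to (1,1). |black|=6
Step 11: on WHITE (1,1): turn R to N, flip to black, move to (0,1). |black|=7
Step 12: on WHITE (0,1): turn R to E, flip to black, move to (0,2). |black|=8
Step 13: on WHITE (0,2): turn R to S, flip to black, move to (1,2). |black|=9
Step 14: on WHITE (1,2): turn R to W, flip to black, move to (1,1). |black|=10
Step 15: on BLACK (1,1): turn L to S, flip to white, move to (2,1). |black|=9
Step 16: on BLACK (2,1): turn L to E, flip to white, move to (2,2). |black|=8
Step 17: on BLACK (2,2): turn L to N, flip to white, move to (1,2). |black|=7
Step 18: on BLACK (1,2): turn L to W, flip to white, move to (1,1). |black|=6
Step 19: on WHITE (1,1): turn R to N, flip to black, move to (0,1). |black|=7

Answer: 0 1 N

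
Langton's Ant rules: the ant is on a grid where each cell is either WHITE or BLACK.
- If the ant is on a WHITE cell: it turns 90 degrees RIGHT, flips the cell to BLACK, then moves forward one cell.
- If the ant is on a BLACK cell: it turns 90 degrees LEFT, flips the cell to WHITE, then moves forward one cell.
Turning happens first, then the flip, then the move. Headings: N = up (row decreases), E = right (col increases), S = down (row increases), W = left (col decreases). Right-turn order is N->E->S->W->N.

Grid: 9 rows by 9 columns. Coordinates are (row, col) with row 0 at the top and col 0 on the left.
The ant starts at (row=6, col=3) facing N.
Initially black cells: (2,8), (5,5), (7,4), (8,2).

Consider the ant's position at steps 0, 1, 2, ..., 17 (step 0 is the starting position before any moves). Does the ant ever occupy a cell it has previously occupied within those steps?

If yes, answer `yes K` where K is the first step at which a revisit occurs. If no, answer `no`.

Answer: yes 6

Derivation:
Step 1: on WHITE (6,3): turn R to E, flip to black, move to (6,4). |black|=5 — new cell
Step 2: on WHITE (6,4): turn R to S, flip to black, move to (7,4). |black|=6 — new cell
Step 3: on BLACK (7,4): turn L to E, flip to white, move to (7,5). |black|=5 — new cell
Step 4: on WHITE (7,5): turn R to S, flip to black, move to (8,5). |black|=6 — new cell
Step 5: on WHITE (8,5): turn R to W, flip to black, move to (8,4). |black|=7 — new cell
Step 6: on WHITE (8,4): turn R to N, flip to black, move to (7,4). |black|=8 — REVISIT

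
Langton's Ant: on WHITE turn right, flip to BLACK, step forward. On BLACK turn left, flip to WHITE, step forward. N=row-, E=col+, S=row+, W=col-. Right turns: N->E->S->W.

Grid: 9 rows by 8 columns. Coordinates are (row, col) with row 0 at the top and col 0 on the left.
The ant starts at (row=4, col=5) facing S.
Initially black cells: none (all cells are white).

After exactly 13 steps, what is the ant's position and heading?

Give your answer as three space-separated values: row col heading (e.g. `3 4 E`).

Step 1: on WHITE (4,5): turn R to W, flip to black, move to (4,4). |black|=1
Step 2: on WHITE (4,4): turn R to N, flip to black, move to (3,4). |black|=2
Step 3: on WHITE (3,4): turn R to E, flip to black, move to (3,5). |black|=3
Step 4: on WHITE (3,5): turn R to S, flip to black, move to (4,5). |black|=4
Step 5: on BLACK (4,5): turn L to E, flip to white, move to (4,6). |black|=3
Step 6: on WHITE (4,6): turn R to S, flip to black, move to (5,6). |black|=4
Step 7: on WHITE (5,6): turn R to W, flip to black, move to (5,5). |black|=5
Step 8: on WHITE (5,5): turn R to N, flip to black, move to (4,5). |black|=6
Step 9: on WHITE (4,5): turn R to E, flip to black, move to (4,6). |black|=7
Step 10: on BLACK (4,6): turn L to N, flip to white, move to (3,6). |black|=6
Step 11: on WHITE (3,6): turn R to E, flip to black, move to (3,7). |black|=7
Step 12: on WHITE (3,7): turn R to S, flip to black, move to (4,7). |black|=8
Step 13: on WHITE (4,7): turn R to W, flip to black, move to (4,6). |black|=9

Answer: 4 6 W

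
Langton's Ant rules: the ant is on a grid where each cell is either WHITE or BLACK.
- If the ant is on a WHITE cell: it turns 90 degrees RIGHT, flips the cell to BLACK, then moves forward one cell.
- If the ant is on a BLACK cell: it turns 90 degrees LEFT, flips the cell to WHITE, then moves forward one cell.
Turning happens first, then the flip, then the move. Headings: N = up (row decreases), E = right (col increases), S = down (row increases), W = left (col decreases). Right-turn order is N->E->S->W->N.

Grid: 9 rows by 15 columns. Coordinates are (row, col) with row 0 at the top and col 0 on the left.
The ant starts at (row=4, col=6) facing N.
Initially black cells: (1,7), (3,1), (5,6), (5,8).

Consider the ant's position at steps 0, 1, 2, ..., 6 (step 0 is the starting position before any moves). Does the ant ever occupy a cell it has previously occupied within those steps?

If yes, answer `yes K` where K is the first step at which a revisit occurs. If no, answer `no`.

Answer: no

Derivation:
Step 1: on WHITE (4,6): turn R to E, flip to black, move to (4,7). |black|=5 — new cell
Step 2: on WHITE (4,7): turn R to S, flip to black, move to (5,7). |black|=6 — new cell
Step 3: on WHITE (5,7): turn R to W, flip to black, move to (5,6). |black|=7 — new cell
Step 4: on BLACK (5,6): turn L to S, flip to white, move to (6,6). |black|=6 — new cell
Step 5: on WHITE (6,6): turn R to W, flip to black, move to (6,5). |black|=7 — new cell
Step 6: on WHITE (6,5): turn R to N, flip to black, move to (5,5). |black|=8 — new cell
No revisit within 6 steps.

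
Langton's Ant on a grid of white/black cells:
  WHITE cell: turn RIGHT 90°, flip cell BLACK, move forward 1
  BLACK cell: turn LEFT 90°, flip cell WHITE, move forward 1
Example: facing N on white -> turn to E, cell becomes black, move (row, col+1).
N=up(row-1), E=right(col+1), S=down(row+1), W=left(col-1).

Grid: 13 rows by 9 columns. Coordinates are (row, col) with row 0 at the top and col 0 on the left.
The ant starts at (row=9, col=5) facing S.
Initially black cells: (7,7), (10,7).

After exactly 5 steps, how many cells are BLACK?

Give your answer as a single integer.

Step 1: on WHITE (9,5): turn R to W, flip to black, move to (9,4). |black|=3
Step 2: on WHITE (9,4): turn R to N, flip to black, move to (8,4). |black|=4
Step 3: on WHITE (8,4): turn R to E, flip to black, move to (8,5). |black|=5
Step 4: on WHITE (8,5): turn R to S, flip to black, move to (9,5). |black|=6
Step 5: on BLACK (9,5): turn L to E, flip to white, move to (9,6). |black|=5

Answer: 5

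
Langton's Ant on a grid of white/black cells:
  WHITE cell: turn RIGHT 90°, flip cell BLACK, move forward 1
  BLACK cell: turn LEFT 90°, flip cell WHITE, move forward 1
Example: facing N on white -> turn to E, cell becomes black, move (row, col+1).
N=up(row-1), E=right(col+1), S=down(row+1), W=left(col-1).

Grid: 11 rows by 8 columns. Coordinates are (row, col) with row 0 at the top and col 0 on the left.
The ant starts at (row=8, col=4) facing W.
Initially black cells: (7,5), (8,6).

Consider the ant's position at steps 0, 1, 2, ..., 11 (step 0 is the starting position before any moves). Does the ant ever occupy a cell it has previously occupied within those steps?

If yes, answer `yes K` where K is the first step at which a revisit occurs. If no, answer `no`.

Answer: yes 6

Derivation:
Step 1: on WHITE (8,4): turn R to N, flip to black, move to (7,4). |black|=3 — new cell
Step 2: on WHITE (7,4): turn R to E, flip to black, move to (7,5). |black|=4 — new cell
Step 3: on BLACK (7,5): turn L to N, flip to white, move to (6,5). |black|=3 — new cell
Step 4: on WHITE (6,5): turn R to E, flip to black, move to (6,6). |black|=4 — new cell
Step 5: on WHITE (6,6): turn R to S, flip to black, move to (7,6). |black|=5 — new cell
Step 6: on WHITE (7,6): turn R to W, flip to black, move to (7,5). |black|=6 — REVISIT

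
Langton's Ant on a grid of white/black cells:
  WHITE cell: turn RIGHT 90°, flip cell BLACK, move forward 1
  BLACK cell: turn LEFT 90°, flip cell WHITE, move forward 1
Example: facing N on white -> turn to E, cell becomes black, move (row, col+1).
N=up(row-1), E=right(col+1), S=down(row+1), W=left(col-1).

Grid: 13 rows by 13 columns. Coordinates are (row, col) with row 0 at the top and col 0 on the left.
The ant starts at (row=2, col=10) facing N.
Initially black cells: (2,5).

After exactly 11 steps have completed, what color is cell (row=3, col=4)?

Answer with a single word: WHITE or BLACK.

Answer: WHITE

Derivation:
Step 1: on WHITE (2,10): turn R to E, flip to black, move to (2,11). |black|=2
Step 2: on WHITE (2,11): turn R to S, flip to black, move to (3,11). |black|=3
Step 3: on WHITE (3,11): turn R to W, flip to black, move to (3,10). |black|=4
Step 4: on WHITE (3,10): turn R to N, flip to black, move to (2,10). |black|=5
Step 5: on BLACK (2,10): turn L to W, flip to white, move to (2,9). |black|=4
Step 6: on WHITE (2,9): turn R to N, flip to black, move to (1,9). |black|=5
Step 7: on WHITE (1,9): turn R to E, flip to black, move to (1,10). |black|=6
Step 8: on WHITE (1,10): turn R to S, flip to black, move to (2,10). |black|=7
Step 9: on WHITE (2,10): turn R to W, flip to black, move to (2,9). |black|=8
Step 10: on BLACK (2,9): turn L to S, flip to white, move to (3,9). |black|=7
Step 11: on WHITE (3,9): turn R to W, flip to black, move to (3,8). |black|=8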